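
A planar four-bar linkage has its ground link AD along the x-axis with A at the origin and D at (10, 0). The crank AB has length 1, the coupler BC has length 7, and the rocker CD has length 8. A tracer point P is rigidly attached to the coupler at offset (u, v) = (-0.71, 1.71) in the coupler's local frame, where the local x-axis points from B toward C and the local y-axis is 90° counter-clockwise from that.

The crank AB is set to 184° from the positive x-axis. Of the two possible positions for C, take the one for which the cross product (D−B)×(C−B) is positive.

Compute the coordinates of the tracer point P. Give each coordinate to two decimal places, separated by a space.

-2.73 0.58

A=(0,0), D=(10.00,0)
B = A + 1.00·(cos184°, sin184°) = (-0.9976, -0.0698)
|BD| = 10.9978
circle(B,7.00) ∩ circle(D,8.00): a=4.8169, h=5.0791
  candidates: C₊=(3.7871,5.0398) cross=55.859; C₋=(3.8515,-5.1182) cross=-55.859
  mode + wants cross > 0 → take C=(3.7871,5.0398) (cross=55.859)
ex = (C−B)/|BC| = (0.6835,0.7299); ey = (-0.7299,0.6835)
P = B + -0.71·ex + 1.71·ey = (-2.7310,0.5808)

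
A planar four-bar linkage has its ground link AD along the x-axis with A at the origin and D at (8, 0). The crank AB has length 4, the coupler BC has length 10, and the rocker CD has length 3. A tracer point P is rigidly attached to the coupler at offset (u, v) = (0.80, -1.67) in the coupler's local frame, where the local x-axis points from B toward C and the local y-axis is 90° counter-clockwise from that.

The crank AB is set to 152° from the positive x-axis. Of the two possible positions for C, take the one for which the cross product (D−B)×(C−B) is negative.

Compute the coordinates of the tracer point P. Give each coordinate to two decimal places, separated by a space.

-3.43 0.03

A=(0,0), D=(8.00,0)
B = A + 4.00·(cos152°, sin152°) = (-3.5318, 1.8779)
|BD| = 11.6837
circle(B,10.00) ∩ circle(D,3.00): a=9.7362, h=2.2819
  candidates: C₊=(6.4446,2.5653) cross=26.661; C₋=(5.7110,-1.9392) cross=-26.661
  mode - wants cross < 0 → take C=(5.7110,-1.9392) (cross=-26.661)
ex = (C−B)/|BC| = (0.9243,-0.3817); ey = (0.3817,0.9243)
P = B + 0.80·ex + -1.67·ey = (-3.4298,0.0290)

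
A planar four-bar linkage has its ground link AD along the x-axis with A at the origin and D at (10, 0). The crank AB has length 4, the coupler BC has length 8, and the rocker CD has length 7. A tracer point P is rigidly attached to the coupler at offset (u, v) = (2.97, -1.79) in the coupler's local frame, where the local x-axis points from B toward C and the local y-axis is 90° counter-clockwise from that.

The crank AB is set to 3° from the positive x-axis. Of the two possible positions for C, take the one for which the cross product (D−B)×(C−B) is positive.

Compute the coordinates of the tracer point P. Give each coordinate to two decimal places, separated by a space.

A=(0,0), D=(10.00,0)
B = A + 4.00·(cos3°, sin3°) = (3.9945, 0.2093)
|BD| = 6.0091
circle(B,8.00) ∩ circle(D,7.00): a=4.2527, h=6.7760
  candidates: C₊=(8.4807,6.8331) cross=40.718; C₋=(8.0085,-6.7107) cross=-40.718
  mode + wants cross > 0 → take C=(8.4807,6.8331) (cross=40.718)
ex = (C−B)/|BC| = (0.5608,0.8280); ey = (-0.8280,0.5608)
P = B + 2.97·ex + -1.79·ey = (7.1421,1.6646)

7.14 1.66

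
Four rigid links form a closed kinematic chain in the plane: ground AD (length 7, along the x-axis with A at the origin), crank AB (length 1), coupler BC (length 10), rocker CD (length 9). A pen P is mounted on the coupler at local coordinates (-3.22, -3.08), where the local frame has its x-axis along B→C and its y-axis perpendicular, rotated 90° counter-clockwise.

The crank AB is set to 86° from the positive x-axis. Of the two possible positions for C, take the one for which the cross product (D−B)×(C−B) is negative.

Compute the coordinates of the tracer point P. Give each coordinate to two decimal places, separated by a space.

-3.96 2.91

A=(0,0), D=(7.00,0)
B = A + 1.00·(cos86°, sin86°) = (0.0698, 0.9976)
|BD| = 7.0017
circle(B,10.00) ∩ circle(D,9.00): a=4.8577, h=8.7409
  candidates: C₊=(6.1232,8.9572) cross=61.201; C₋=(3.6325,-8.3463) cross=-61.201
  mode - wants cross < 0 → take C=(3.6325,-8.3463) (cross=-61.201)
ex = (C−B)/|BC| = (0.3563,-0.9344); ey = (0.9344,0.3563)
P = B + -3.22·ex + -3.08·ey = (-3.9553,2.9089)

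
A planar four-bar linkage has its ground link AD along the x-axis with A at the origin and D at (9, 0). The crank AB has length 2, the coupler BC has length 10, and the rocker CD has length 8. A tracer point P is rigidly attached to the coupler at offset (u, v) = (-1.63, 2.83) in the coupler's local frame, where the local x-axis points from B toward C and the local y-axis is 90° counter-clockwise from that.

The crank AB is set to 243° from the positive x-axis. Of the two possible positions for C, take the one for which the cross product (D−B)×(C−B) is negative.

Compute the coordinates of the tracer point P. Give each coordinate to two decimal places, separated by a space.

A=(0,0), D=(9.00,0)
B = A + 2.00·(cos243°, sin243°) = (-0.9080, -1.7820)
|BD| = 10.0670
circle(B,10.00) ∩ circle(D,8.00): a=6.8215, h=7.3121
  candidates: C₊=(4.5114,6.6221) cross=73.611; C₋=(7.1002,-7.7711) cross=-73.611
  mode - wants cross < 0 → take C=(7.1002,-7.7711) (cross=-73.611)
ex = (C−B)/|BC| = (0.8008,-0.5989); ey = (0.5989,0.8008)
P = B + -1.63·ex + 2.83·ey = (-0.5184,1.4605)

-0.52 1.46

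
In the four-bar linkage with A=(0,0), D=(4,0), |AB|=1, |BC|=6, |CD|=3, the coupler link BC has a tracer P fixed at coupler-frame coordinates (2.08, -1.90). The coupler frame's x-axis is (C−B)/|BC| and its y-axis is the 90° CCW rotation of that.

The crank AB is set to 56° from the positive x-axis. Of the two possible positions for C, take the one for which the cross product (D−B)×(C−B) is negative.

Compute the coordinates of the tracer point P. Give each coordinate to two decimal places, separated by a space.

A=(0,0), D=(4.00,0)
B = A + 1.00·(cos56°, sin56°) = (0.5592, 0.8290)
|BD| = 3.5393
circle(B,6.00) ∩ circle(D,3.00): a=5.5840, h=2.1953
  candidates: C₊=(6.5020,1.6552) cross=7.770; C₋=(5.4736,-2.6131) cross=-7.770
  mode - wants cross < 0 → take C=(5.4736,-2.6131) (cross=-7.770)
ex = (C−B)/|BC| = (0.8191,-0.5737); ey = (0.5737,0.8191)
P = B + 2.08·ex + -1.90·ey = (1.1728,-1.9205)

1.17 -1.92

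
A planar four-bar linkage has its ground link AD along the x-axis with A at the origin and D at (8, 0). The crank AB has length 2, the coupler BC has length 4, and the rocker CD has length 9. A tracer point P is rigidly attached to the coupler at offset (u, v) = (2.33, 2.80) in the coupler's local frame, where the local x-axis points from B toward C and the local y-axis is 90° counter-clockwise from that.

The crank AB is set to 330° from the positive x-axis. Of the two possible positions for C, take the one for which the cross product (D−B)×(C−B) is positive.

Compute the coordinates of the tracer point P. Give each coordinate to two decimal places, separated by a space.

A=(0,0), D=(8.00,0)
B = A + 2.00·(cos330°, sin330°) = (1.7321, -1.0000)
|BD| = 6.3472
circle(B,4.00) ∩ circle(D,9.00): a=-1.9467, h=3.4943
  candidates: C₊=(-0.7409,2.1440) cross=22.179; C₋=(0.3601,-4.7574) cross=-22.179
  mode + wants cross > 0 → take C=(-0.7409,2.1440) (cross=22.179)
ex = (C−B)/|BC| = (-0.6182,0.7860); ey = (-0.7860,-0.6182)
P = B + 2.33·ex + 2.80·ey = (-1.9092,-0.8997)

-1.91 -0.90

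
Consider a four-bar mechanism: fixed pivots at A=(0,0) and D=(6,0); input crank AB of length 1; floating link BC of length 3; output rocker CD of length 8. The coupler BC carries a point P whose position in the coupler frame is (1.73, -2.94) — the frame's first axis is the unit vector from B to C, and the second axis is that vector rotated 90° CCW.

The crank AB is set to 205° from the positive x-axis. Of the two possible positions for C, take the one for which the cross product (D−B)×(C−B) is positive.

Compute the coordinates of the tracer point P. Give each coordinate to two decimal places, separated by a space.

1.55 1.94

A=(0,0), D=(6.00,0)
B = A + 1.00·(cos205°, sin205°) = (-0.9063, -0.4226)
|BD| = 6.9192
circle(B,3.00) ∩ circle(D,8.00): a=-0.5148, h=2.9555
  candidates: C₊=(-1.6007,2.4959) cross=20.450; C₋=(-1.2396,-3.4040) cross=-20.450
  mode + wants cross > 0 → take C=(-1.6007,2.4959) (cross=20.450)
ex = (C−B)/|BC| = (-0.2315,0.9728); ey = (-0.9728,-0.2315)
P = B + 1.73·ex + -2.94·ey = (1.5534,1.9409)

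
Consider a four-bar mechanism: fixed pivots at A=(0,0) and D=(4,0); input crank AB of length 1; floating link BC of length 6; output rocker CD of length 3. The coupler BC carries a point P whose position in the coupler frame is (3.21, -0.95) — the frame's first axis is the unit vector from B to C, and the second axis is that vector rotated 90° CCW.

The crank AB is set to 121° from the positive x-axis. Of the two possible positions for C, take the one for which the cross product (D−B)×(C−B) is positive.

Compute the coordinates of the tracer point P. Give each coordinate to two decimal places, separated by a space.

2.83 0.97

A=(0,0), D=(4.00,0)
B = A + 1.00·(cos121°, sin121°) = (-0.5150, 0.8572)
|BD| = 4.5957
circle(B,6.00) ∩ circle(D,3.00): a=5.2354, h=2.9310
  candidates: C₊=(5.1752,2.7603) cross=13.470; C₋=(4.0818,-2.9989) cross=-13.470
  mode + wants cross > 0 → take C=(5.1752,2.7603) (cross=13.470)
ex = (C−B)/|BC| = (0.9484,0.3172); ey = (-0.3172,0.9484)
P = B + 3.21·ex + -0.95·ey = (2.8305,0.9744)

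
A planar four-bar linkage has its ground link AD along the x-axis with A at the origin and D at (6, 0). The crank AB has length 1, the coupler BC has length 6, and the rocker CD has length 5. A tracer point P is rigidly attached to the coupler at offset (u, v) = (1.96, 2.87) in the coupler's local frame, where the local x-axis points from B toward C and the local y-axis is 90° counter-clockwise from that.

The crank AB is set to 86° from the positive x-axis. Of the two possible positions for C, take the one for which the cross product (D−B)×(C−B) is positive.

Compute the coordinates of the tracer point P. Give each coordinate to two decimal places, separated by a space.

-0.25 4.46

A=(0,0), D=(6.00,0)
B = A + 1.00·(cos86°, sin86°) = (0.0698, 0.9976)
|BD| = 6.0136
circle(B,6.00) ∩ circle(D,5.00): a=3.9214, h=4.5412
  candidates: C₊=(4.6901,4.8254) cross=27.309; C₋=(3.1835,-4.1312) cross=-27.309
  mode + wants cross > 0 → take C=(4.6901,4.8254) (cross=27.309)
ex = (C−B)/|BC| = (0.7701,0.6380); ey = (-0.6380,0.7701)
P = B + 1.96·ex + 2.87·ey = (-0.2519,4.4581)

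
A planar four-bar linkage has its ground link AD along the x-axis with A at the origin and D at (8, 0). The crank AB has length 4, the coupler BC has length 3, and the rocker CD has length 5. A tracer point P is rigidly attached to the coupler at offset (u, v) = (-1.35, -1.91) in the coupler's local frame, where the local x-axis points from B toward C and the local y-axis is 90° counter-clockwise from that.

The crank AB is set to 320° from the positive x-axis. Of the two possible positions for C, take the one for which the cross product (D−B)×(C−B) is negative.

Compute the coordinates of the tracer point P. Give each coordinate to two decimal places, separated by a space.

0.85 -3.33

A=(0,0), D=(8.00,0)
B = A + 4.00·(cos320°, sin320°) = (3.0642, -2.5712)
|BD| = 5.5654
circle(B,3.00) ∩ circle(D,5.00): a=1.3452, h=2.6815
  candidates: C₊=(3.0184,0.4285) cross=14.923; C₋=(5.4961,-4.3278) cross=-14.923
  mode - wants cross < 0 → take C=(5.4961,-4.3278) (cross=-14.923)
ex = (C−B)/|BC| = (0.8106,-0.5856); ey = (0.5856,0.8106)
P = B + -1.35·ex + -1.91·ey = (0.8514,-3.3289)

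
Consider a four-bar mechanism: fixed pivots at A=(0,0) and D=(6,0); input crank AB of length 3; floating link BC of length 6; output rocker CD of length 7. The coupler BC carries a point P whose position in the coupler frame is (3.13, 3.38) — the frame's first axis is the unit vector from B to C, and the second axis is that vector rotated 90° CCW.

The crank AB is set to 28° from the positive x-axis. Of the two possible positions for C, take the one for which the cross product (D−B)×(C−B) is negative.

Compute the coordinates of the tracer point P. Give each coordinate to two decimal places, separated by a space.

A=(0,0), D=(6.00,0)
B = A + 3.00·(cos28°, sin28°) = (2.6488, 1.4084)
|BD| = 3.6351
circle(B,6.00) ∩ circle(D,7.00): a=0.0294, h=5.9999
  candidates: C₊=(5.0006,6.9283) cross=21.810; C₋=(0.3513,-4.1343) cross=-21.810
  mode - wants cross < 0 → take C=(0.3513,-4.1343) (cross=-21.810)
ex = (C−B)/|BC| = (-0.3829,-0.9238); ey = (0.9238,-0.3829)
P = B + 3.13·ex + 3.38·ey = (4.5727,-2.7773)

4.57 -2.78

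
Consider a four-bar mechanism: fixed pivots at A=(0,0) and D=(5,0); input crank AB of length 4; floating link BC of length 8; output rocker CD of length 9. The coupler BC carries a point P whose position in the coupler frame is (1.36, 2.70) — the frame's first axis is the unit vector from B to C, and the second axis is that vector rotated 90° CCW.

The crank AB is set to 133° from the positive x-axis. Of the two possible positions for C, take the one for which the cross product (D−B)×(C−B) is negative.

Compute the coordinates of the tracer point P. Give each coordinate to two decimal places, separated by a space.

A=(0,0), D=(5.00,0)
B = A + 4.00·(cos133°, sin133°) = (-2.7280, 2.9254)
|BD| = 8.2632
circle(B,8.00) ∩ circle(D,9.00): a=3.1029, h=7.3737
  candidates: C₊=(2.7845,8.7230) cross=60.930; C₋=(-2.4366,-5.0693) cross=-60.930
  mode - wants cross < 0 → take C=(-2.4366,-5.0693) (cross=-60.930)
ex = (C−B)/|BC| = (0.0364,-0.9993); ey = (0.9993,0.0364)
P = B + 1.36·ex + 2.70·ey = (0.0198,1.6647)

0.02 1.66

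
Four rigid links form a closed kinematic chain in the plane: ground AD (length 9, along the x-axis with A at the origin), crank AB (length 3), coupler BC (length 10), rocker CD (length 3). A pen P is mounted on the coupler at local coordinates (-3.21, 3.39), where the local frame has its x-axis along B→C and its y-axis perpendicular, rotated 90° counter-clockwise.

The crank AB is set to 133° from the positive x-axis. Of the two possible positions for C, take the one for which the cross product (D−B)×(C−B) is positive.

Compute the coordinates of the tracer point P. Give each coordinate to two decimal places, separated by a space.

-5.46 5.38

A=(0,0), D=(9.00,0)
B = A + 3.00·(cos133°, sin133°) = (-2.0460, 2.1941)
|BD| = 11.2618
circle(B,10.00) ∩ circle(D,3.00): a=9.6711, h=2.5436
  candidates: C₊=(7.9353,2.8047) cross=28.645; C₋=(6.9442,-2.1849) cross=-28.645
  mode + wants cross > 0 → take C=(7.9353,2.8047) (cross=28.645)
ex = (C−B)/|BC| = (0.9981,0.0611); ey = (-0.0611,0.9981)
P = B + -3.21·ex + 3.39·ey = (-5.4570,5.3817)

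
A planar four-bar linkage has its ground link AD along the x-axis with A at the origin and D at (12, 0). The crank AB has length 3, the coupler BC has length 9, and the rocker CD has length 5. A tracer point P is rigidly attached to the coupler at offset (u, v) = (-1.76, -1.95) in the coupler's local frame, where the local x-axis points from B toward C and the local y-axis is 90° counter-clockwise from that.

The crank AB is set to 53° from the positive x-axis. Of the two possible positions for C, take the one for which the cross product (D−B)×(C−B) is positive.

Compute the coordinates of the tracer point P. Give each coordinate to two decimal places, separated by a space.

A=(0,0), D=(12.00,0)
B = A + 3.00·(cos53°, sin53°) = (1.8054, 2.3959)
|BD| = 10.4723
circle(B,9.00) ∩ circle(D,5.00): a=7.9099, h=4.2935
  candidates: C₊=(10.4878,4.7658) cross=44.963; C₋=(8.5232,-3.5933) cross=-44.963
  mode + wants cross > 0 → take C=(10.4878,4.7658) (cross=44.963)
ex = (C−B)/|BC| = (0.9647,0.2633); ey = (-0.2633,0.9647)
P = B + -1.76·ex + -1.95·ey = (0.6210,0.0513)

0.62 0.05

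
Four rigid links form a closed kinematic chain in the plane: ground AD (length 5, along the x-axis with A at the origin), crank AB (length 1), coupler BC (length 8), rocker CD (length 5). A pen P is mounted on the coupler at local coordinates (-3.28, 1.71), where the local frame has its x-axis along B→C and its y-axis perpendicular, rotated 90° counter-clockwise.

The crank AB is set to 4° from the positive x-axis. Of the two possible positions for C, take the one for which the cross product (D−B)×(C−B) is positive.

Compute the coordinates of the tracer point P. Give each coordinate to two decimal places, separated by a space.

-2.70 -0.08

A=(0,0), D=(5.00,0)
B = A + 1.00·(cos4°, sin4°) = (0.9976, 0.0698)
|BD| = 4.0030
circle(B,8.00) ∩ circle(D,5.00): a=6.8728, h=4.0944
  candidates: C₊=(7.9407,4.0438) cross=16.390; C₋=(7.7980,-4.1438) cross=-16.390
  mode + wants cross > 0 → take C=(7.9407,4.0438) (cross=16.390)
ex = (C−B)/|BC| = (0.8679,0.4968); ey = (-0.4968,0.8679)
P = B + -3.28·ex + 1.71·ey = (-2.6986,-0.0755)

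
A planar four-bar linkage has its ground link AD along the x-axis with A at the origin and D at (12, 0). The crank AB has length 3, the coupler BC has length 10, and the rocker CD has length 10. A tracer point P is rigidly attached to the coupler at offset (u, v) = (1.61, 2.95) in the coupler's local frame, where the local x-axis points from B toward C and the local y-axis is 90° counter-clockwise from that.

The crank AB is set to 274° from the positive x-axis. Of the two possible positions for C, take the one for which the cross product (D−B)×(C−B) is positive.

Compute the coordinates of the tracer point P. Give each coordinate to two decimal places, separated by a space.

A=(0,0), D=(12.00,0)
B = A + 3.00·(cos274°, sin274°) = (0.2093, -2.9927)
|BD| = 12.1646
circle(B,10.00) ∩ circle(D,10.00): a=6.0823, h=7.9376
  candidates: C₊=(4.1519,6.1973) cross=96.558; C₋=(8.0574,-9.1900) cross=-96.558
  mode + wants cross > 0 → take C=(4.1519,6.1973) (cross=96.558)
ex = (C−B)/|BC| = (0.3943,0.9190); ey = (-0.9190,0.3943)
P = B + 1.61·ex + 2.95·ey = (-1.8670,-0.3500)

-1.87 -0.35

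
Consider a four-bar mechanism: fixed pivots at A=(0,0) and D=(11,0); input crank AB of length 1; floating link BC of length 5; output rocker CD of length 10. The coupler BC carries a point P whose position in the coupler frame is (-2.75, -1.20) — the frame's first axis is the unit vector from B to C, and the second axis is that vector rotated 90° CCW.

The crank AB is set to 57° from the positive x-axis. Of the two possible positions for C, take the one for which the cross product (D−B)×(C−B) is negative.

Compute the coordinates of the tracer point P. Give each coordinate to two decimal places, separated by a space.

A=(0,0), D=(11.00,0)
B = A + 1.00·(cos57°, sin57°) = (0.5446, 0.8387)
|BD| = 10.4889
circle(B,5.00) ∩ circle(D,10.00): a=1.6693, h=4.7131
  candidates: C₊=(2.5854,5.4032) cross=49.436; C₋=(1.8317,-3.9928) cross=-49.436
  mode - wants cross < 0 → take C=(1.8317,-3.9928) (cross=-49.436)
ex = (C−B)/|BC| = (0.2574,-0.9663); ey = (0.9663,0.2574)
P = B + -2.75·ex + -1.20·ey = (-1.3228,3.1871)

-1.32 3.19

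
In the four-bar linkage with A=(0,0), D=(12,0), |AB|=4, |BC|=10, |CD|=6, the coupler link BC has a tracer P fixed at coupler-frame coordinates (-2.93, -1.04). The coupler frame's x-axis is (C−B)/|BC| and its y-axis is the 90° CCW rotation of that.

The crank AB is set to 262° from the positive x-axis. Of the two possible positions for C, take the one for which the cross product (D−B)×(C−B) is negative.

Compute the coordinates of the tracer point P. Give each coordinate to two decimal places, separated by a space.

A=(0,0), D=(12.00,0)
B = A + 4.00·(cos262°, sin262°) = (-0.5567, -3.9611)
|BD| = 13.1666
circle(B,10.00) ∩ circle(D,6.00): a=9.0137, h=4.3305
  candidates: C₊=(6.7367,2.8805) cross=57.018; C₋=(9.3422,-5.3792) cross=-57.018
  mode - wants cross < 0 → take C=(9.3422,-5.3792) (cross=-57.018)
ex = (C−B)/|BC| = (0.9899,-0.1418); ey = (0.1418,0.9899)
P = B + -2.93·ex + -1.04·ey = (-3.6046,-4.5750)

-3.60 -4.58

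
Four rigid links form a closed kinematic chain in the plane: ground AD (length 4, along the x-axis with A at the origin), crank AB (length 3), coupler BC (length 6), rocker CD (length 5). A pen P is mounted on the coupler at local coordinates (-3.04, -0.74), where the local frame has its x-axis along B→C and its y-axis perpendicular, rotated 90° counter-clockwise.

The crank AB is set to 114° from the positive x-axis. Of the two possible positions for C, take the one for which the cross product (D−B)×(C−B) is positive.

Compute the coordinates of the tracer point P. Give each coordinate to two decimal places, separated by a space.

A=(0,0), D=(4.00,0)
B = A + 3.00·(cos114°, sin114°) = (-1.2202, 2.7406)
|BD| = 5.8959
circle(B,6.00) ∩ circle(D,5.00): a=3.8808, h=4.5760
  candidates: C₊=(4.3429,4.9882) cross=26.979; C₋=(0.0888,-3.1148) cross=-26.979
  mode + wants cross > 0 → take C=(4.3429,4.9882) (cross=26.979)
ex = (C−B)/|BC| = (0.9272,0.3746); ey = (-0.3746,0.9272)
P = B + -3.04·ex + -0.74·ey = (-3.7617,0.9157)

-3.76 0.92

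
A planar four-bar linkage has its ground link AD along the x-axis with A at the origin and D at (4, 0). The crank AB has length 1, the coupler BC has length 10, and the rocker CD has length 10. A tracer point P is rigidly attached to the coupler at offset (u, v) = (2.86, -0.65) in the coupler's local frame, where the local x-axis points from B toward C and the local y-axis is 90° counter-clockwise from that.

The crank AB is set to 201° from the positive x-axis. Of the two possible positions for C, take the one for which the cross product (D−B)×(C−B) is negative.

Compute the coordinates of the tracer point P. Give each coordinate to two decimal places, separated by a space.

-0.64 -3.28

A=(0,0), D=(4.00,0)
B = A + 1.00·(cos201°, sin201°) = (-0.9336, -0.3584)
|BD| = 4.9466
circle(B,10.00) ∩ circle(D,10.00): a=2.4733, h=9.6893
  candidates: C₊=(0.8312,9.4847) cross=47.929; C₋=(2.2352,-9.8430) cross=-47.929
  mode - wants cross < 0 → take C=(2.2352,-9.8430) (cross=-47.929)
ex = (C−B)/|BC| = (0.3169,-0.9485); ey = (0.9485,0.3169)
P = B + 2.86·ex + -0.65·ey = (-0.6438,-3.2770)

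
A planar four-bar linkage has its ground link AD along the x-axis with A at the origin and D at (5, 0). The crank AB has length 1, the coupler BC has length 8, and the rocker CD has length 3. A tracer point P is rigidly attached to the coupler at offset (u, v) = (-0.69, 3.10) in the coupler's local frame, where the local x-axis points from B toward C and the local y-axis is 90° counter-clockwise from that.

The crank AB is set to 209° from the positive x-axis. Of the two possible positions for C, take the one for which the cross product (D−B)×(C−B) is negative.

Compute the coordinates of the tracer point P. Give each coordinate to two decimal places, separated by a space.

-0.84 2.69

A=(0,0), D=(5.00,0)
B = A + 1.00·(cos209°, sin209°) = (-0.8746, -0.4848)
|BD| = 5.8946
circle(B,8.00) ∩ circle(D,3.00): a=7.6126, h=2.4594
  candidates: C₊=(6.5099,2.5923) cross=14.497; C₋=(6.9145,-2.3097) cross=-14.497
  mode - wants cross < 0 → take C=(6.9145,-2.3097) (cross=-14.497)
ex = (C−B)/|BC| = (0.9736,-0.2281); ey = (0.2281,0.9736)
P = B + -0.69·ex + 3.10·ey = (-0.8393,2.6909)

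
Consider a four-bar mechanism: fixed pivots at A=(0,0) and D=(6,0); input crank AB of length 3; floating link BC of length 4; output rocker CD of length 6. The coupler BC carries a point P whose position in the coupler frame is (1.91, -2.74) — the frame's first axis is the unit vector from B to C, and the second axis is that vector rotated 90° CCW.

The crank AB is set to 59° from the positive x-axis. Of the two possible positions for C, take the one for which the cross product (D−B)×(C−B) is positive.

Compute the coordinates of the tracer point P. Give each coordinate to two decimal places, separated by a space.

4.88 2.33

A=(0,0), D=(6.00,0)
B = A + 3.00·(cos59°, sin59°) = (1.5451, 2.5715)
|BD| = 5.1438
circle(B,4.00) ∩ circle(D,6.00): a=0.6278, h=3.9504
  candidates: C₊=(4.0637,5.6790) cross=20.320; C₋=(0.1139,-1.1637) cross=-20.320
  mode + wants cross > 0 → take C=(4.0637,5.6790) (cross=20.320)
ex = (C−B)/|BC| = (0.6297,0.7769); ey = (-0.7769,0.6297)
P = B + 1.91·ex + -2.74·ey = (4.8764,2.3301)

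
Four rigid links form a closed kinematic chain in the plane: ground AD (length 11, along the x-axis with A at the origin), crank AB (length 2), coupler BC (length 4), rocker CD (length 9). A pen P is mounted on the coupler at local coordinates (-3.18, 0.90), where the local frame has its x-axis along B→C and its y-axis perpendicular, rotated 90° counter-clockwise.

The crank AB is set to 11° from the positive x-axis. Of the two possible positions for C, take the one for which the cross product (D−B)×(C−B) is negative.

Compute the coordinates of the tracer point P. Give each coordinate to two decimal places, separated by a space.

A=(0,0), D=(11.00,0)
B = A + 2.00·(cos11°, sin11°) = (1.9633, 0.3816)
|BD| = 9.0448
circle(B,4.00) ∩ circle(D,9.00): a=0.9292, h=3.8906
  candidates: C₊=(3.0558,4.2295) cross=35.190; C₋=(2.7275,-3.5447) cross=-35.190
  mode - wants cross < 0 → take C=(2.7275,-3.5447) (cross=-35.190)
ex = (C−B)/|BC| = (0.1910,-0.9816); ey = (0.9816,0.1910)
P = B + -3.18·ex + 0.90·ey = (2.2391,3.6750)

2.24 3.67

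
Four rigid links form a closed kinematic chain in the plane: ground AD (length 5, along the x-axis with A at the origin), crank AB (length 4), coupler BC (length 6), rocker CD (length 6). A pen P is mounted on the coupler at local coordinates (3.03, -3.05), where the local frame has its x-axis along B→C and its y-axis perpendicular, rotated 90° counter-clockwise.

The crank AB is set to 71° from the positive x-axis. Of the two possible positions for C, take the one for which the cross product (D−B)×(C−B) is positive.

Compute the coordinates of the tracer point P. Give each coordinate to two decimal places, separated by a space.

5.13 1.83

A=(0,0), D=(5.00,0)
B = A + 4.00·(cos71°, sin71°) = (1.3023, 3.7821)
|BD| = 5.2894
circle(B,6.00) ∩ circle(D,6.00): a=2.6447, h=5.3857
  candidates: C₊=(7.0021,5.6561) cross=28.487; C₋=(-0.6998,-1.8740) cross=-28.487
  mode + wants cross > 0 → take C=(7.0021,5.6561) (cross=28.487)
ex = (C−B)/|BC| = (0.9500,0.3123); ey = (-0.3123,0.9500)
P = B + 3.03·ex + -3.05·ey = (5.1333,1.8311)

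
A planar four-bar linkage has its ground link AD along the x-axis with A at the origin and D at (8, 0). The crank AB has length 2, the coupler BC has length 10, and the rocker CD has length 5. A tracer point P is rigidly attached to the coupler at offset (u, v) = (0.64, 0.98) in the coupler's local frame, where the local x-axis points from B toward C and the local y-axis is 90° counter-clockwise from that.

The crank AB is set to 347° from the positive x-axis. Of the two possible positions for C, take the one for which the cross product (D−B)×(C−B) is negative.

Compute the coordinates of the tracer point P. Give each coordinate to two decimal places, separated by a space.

2.87 0.27

A=(0,0), D=(8.00,0)
B = A + 2.00·(cos347°, sin347°) = (1.9487, -0.4499)
|BD| = 6.0680
circle(B,10.00) ∩ circle(D,5.00): a=9.2140, h=3.8862
  candidates: C₊=(10.8492,4.1088) cross=23.581; C₋=(11.4255,-3.6422) cross=-23.581
  mode - wants cross < 0 → take C=(11.4255,-3.6422) (cross=-23.581)
ex = (C−B)/|BC| = (0.9477,-0.3192); ey = (0.3192,0.9477)
P = B + 0.64·ex + 0.98·ey = (2.8681,0.2745)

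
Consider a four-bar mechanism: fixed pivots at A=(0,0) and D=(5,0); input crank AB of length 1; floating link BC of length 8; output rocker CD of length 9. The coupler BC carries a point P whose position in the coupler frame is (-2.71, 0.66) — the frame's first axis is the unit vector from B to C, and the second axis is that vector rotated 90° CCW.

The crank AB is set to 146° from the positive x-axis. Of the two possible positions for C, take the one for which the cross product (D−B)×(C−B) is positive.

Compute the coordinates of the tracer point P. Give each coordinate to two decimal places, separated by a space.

A=(0,0), D=(5.00,0)
B = A + 1.00·(cos146°, sin146°) = (-0.8290, 0.5592)
|BD| = 5.8558
circle(B,8.00) ∩ circle(D,9.00): a=1.4763, h=7.8626
  candidates: C₊=(1.3914,8.2449) cross=46.042; C₋=(-0.1103,-7.4085) cross=-46.042
  mode + wants cross > 0 → take C=(1.3914,8.2449) (cross=46.042)
ex = (C−B)/|BC| = (0.2776,0.9607); ey = (-0.9607,0.2776)
P = B + -2.71·ex + 0.66·ey = (-2.2153,-1.8611)

-2.22 -1.86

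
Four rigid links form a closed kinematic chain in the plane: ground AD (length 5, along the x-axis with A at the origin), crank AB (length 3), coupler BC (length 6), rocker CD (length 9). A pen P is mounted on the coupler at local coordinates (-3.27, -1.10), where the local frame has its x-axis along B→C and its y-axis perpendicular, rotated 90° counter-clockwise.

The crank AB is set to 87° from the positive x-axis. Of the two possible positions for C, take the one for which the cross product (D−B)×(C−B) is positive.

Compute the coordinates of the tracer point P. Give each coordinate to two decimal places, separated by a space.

0.00 -0.45

A=(0,0), D=(5.00,0)
B = A + 3.00·(cos87°, sin87°) = (0.1570, 2.9959)
|BD| = 5.6947
circle(B,6.00) ∩ circle(D,9.00): a=-1.1037, h=5.8976
  candidates: C₊=(2.3210,8.5920) cross=33.585; C₋=(-3.8842,-1.4390) cross=-33.585
  mode + wants cross > 0 → take C=(2.3210,8.5920) (cross=33.585)
ex = (C−B)/|BC| = (0.3607,0.9327); ey = (-0.9327,0.3607)
P = B + -3.27·ex + -1.10·ey = (0.0036,-0.4508)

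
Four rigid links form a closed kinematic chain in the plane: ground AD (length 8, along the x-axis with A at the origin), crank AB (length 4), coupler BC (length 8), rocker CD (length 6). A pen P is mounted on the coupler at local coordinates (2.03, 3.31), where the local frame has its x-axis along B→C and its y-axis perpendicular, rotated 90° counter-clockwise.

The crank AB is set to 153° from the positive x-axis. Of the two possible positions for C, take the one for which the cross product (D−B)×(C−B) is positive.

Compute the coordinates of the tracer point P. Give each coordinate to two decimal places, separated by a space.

A=(0,0), D=(8.00,0)
B = A + 4.00·(cos153°, sin153°) = (-3.5640, 1.8160)
|BD| = 11.7057
circle(B,8.00) ∩ circle(D,6.00): a=7.0489, h=3.7833
  candidates: C₊=(3.9864,4.4600) cross=44.287; C₋=(2.8126,-3.0151) cross=-44.287
  mode + wants cross > 0 → take C=(3.9864,4.4600) (cross=44.287)
ex = (C−B)/|BC| = (0.9438,0.3305); ey = (-0.3305,0.9438)
P = B + 2.03·ex + 3.31·ey = (-2.7421,5.6109)

-2.74 5.61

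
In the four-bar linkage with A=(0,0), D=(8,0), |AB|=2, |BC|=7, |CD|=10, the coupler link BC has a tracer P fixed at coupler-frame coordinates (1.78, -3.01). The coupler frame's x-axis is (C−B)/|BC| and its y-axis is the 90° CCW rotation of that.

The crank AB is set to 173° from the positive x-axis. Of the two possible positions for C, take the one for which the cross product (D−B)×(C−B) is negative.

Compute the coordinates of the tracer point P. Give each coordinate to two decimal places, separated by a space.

A=(0,0), D=(8.00,0)
B = A + 2.00·(cos173°, sin173°) = (-1.9851, 0.2437)
|BD| = 9.9881
circle(B,7.00) ∩ circle(D,10.00): a=2.4410, h=6.5606
  candidates: C₊=(0.6153,6.7428) cross=65.528; C₋=(0.2951,-6.3745) cross=-65.528
  mode - wants cross < 0 → take C=(0.2951,-6.3745) (cross=-65.528)
ex = (C−B)/|BC| = (0.3257,-0.9455); ey = (0.9455,0.3257)
P = B + 1.78·ex + -3.01·ey = (-4.2511,-2.4197)

-4.25 -2.42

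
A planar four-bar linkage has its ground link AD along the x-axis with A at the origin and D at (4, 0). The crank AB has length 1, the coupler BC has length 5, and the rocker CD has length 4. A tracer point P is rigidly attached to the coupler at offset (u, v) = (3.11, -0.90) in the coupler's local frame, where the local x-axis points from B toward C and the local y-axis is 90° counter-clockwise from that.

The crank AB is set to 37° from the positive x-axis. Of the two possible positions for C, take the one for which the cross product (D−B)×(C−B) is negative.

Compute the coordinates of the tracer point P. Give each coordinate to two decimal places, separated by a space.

1.37 -2.58

A=(0,0), D=(4.00,0)
B = A + 1.00·(cos37°, sin37°) = (0.7986, 0.6018)
|BD| = 3.2574
circle(B,5.00) ∩ circle(D,4.00): a=3.0102, h=3.9924
  candidates: C₊=(4.4946,3.9693) cross=13.005; C₋=(3.0194,-3.8779) cross=-13.005
  mode - wants cross < 0 → take C=(3.0194,-3.8779) (cross=-13.005)
ex = (C−B)/|BC| = (0.4442,-0.8960); ey = (0.8960,0.4442)
P = B + 3.11·ex + -0.90·ey = (1.3736,-2.5843)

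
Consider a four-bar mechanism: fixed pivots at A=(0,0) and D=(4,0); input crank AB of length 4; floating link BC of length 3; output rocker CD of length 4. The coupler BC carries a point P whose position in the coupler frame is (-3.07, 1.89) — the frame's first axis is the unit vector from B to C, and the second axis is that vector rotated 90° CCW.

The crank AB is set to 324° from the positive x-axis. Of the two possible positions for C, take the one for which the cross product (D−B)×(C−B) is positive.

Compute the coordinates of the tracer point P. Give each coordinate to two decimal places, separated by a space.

5.73 -4.95

A=(0,0), D=(4.00,0)
B = A + 4.00·(cos324°, sin324°) = (3.2361, -2.3511)
|BD| = 2.4721
circle(B,3.00) ∩ circle(D,4.00): a=-0.1797, h=2.9946
  candidates: C₊=(0.3325,-1.5967) cross=7.403; C₋=(6.0286,-3.4474) cross=-7.403
  mode + wants cross > 0 → take C=(0.3325,-1.5967) (cross=7.403)
ex = (C−B)/|BC| = (-0.9679,0.2515); ey = (-0.2515,-0.9679)
P = B + -3.07·ex + 1.89·ey = (5.7321,-4.9525)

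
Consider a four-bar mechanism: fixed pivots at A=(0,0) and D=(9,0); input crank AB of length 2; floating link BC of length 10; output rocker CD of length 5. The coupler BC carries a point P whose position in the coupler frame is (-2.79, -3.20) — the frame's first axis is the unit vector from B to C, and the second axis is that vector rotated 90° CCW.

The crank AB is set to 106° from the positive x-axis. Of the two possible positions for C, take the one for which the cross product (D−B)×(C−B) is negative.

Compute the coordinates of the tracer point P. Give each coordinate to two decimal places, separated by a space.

-4.75 1.31

A=(0,0), D=(9.00,0)
B = A + 2.00·(cos106°, sin106°) = (-0.5513, 1.9225)
|BD| = 9.7428
circle(B,10.00) ∩ circle(D,5.00): a=8.7204, h=4.8943
  candidates: C₊=(8.9634,4.9999) cross=47.685; C₋=(7.0319,-4.5964) cross=-47.685
  mode - wants cross < 0 → take C=(7.0319,-4.5964) (cross=-47.685)
ex = (C−B)/|BC| = (0.7583,-0.6519); ey = (0.6519,0.7583)
P = B + -2.79·ex + -3.20·ey = (-4.7530,1.3147)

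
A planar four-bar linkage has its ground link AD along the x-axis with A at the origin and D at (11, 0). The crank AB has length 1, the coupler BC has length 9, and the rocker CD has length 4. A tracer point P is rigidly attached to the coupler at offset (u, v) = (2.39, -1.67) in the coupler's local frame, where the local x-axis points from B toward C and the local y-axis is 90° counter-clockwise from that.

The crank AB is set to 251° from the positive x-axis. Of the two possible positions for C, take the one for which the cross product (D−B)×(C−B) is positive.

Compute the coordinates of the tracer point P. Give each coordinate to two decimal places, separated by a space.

2.53 -1.54

A=(0,0), D=(11.00,0)
B = A + 1.00·(cos251°, sin251°) = (-0.3256, -0.9455)
|BD| = 11.3650
circle(B,9.00) ∩ circle(D,4.00): a=8.5421, h=2.8340
  candidates: C₊=(7.9512,2.5894) cross=32.209; C₋=(8.4227,-3.0590) cross=-32.209
  mode + wants cross > 0 → take C=(7.9512,2.5894) (cross=32.209)
ex = (C−B)/|BC| = (0.9196,0.3928); ey = (-0.3928,0.9196)
P = B + 2.39·ex + -1.67·ey = (2.5283,-1.5426)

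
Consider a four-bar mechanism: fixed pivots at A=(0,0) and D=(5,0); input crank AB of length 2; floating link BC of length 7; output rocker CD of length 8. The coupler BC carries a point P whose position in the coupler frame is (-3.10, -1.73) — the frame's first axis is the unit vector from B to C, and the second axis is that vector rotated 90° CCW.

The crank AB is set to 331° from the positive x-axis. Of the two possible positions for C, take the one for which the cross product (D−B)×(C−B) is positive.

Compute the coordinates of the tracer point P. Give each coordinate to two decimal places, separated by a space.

4.47 -3.25

A=(0,0), D=(5.00,0)
B = A + 2.00·(cos331°, sin331°) = (1.7492, -0.9696)
|BD| = 3.3923
circle(B,7.00) ∩ circle(D,8.00): a=-0.5148, h=6.9810
  candidates: C₊=(-0.7394,5.5730) cross=23.682; C₋=(3.2514,-7.8066) cross=-23.682
  mode + wants cross > 0 → take C=(-0.7394,5.5730) (cross=23.682)
ex = (C−B)/|BC| = (-0.3555,0.9347); ey = (-0.9347,-0.3555)
P = B + -3.10·ex + -1.73·ey = (4.4683,-3.2520)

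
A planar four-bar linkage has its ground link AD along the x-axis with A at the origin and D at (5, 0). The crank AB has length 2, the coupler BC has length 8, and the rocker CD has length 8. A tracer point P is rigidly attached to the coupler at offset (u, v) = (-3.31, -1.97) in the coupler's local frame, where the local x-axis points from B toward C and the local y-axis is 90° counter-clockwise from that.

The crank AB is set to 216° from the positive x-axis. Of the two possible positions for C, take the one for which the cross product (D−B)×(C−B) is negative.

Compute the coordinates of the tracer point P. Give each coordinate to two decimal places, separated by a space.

A=(0,0), D=(5.00,0)
B = A + 2.00·(cos216°, sin216°) = (-1.6180, -1.1756)
|BD| = 6.7216
circle(B,8.00) ∩ circle(D,8.00): a=3.3608, h=7.2598
  candidates: C₊=(0.4213,6.5601) cross=48.798; C₋=(2.9607,-7.7357) cross=-48.798
  mode - wants cross < 0 → take C=(2.9607,-7.7357) (cross=-48.798)
ex = (C−B)/|BC| = (0.5723,-0.8200); ey = (0.8200,0.5723)
P = B + -3.31·ex + -1.97·ey = (-5.1279,0.4112)

-5.13 0.41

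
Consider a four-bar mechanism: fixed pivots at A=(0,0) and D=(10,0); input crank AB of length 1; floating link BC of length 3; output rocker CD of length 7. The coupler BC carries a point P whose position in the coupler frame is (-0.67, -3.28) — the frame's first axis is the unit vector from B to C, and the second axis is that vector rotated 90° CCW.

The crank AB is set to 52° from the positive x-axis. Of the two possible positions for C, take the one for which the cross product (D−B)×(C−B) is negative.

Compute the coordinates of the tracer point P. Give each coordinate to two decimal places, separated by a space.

-1.83 -1.50

A=(0,0), D=(10.00,0)
B = A + 1.00·(cos52°, sin52°) = (0.6157, 0.7880)
|BD| = 9.4174
circle(B,3.00) ∩ circle(D,7.00): a=2.5849, h=1.5225
  candidates: C₊=(3.3189,2.0889) cross=14.338; C₋=(3.0641,-0.9455) cross=-14.338
  mode - wants cross < 0 → take C=(3.0641,-0.9455) (cross=-14.338)
ex = (C−B)/|BC| = (0.8162,-0.5778); ey = (0.5778,0.8162)
P = B + -0.67·ex + -3.28·ey = (-1.8264,-1.5019)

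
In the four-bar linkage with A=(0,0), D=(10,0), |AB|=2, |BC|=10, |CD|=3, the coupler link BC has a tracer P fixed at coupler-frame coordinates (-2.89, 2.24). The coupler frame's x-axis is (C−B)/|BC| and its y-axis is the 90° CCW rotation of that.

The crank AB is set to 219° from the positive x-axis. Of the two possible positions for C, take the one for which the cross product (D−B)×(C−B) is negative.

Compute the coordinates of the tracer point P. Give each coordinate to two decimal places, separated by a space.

A=(0,0), D=(10.00,0)
B = A + 2.00·(cos219°, sin219°) = (-1.5543, -1.2586)
|BD| = 11.6226
circle(B,10.00) ∩ circle(D,3.00): a=9.7261, h=2.3245
  candidates: C₊=(7.8629,2.1054) cross=27.016; C₋=(8.3663,-2.5162) cross=-27.016
  mode - wants cross < 0 → take C=(8.3663,-2.5162) (cross=-27.016)
ex = (C−B)/|BC| = (0.9921,-0.1258); ey = (0.1258,0.9921)
P = B + -2.89·ex + 2.24·ey = (-4.1397,1.3270)

-4.14 1.33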